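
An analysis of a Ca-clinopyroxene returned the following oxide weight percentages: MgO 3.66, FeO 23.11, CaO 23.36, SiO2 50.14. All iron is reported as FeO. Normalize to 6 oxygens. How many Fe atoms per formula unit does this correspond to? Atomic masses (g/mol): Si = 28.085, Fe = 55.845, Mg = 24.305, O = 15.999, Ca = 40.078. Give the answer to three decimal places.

3.66 wt% MgO ÷ 40.304 g/mol = 0.09081 mol, giving 0.09081 Mg and 0.09081 O.
23.11 wt% FeO ÷ 71.844 g/mol = 0.32167 mol, giving 0.32167 Fe and 0.32167 O.
23.36 wt% CaO ÷ 56.077 g/mol = 0.41657 mol, giving 0.41657 Ca and 0.41657 O.
50.14 wt% SiO2 ÷ 60.083 g/mol = 0.83451 mol, giving 0.83451 Si and 1.66902 O.
Oxygen sums to 2.49807; scaling by 6/2.49807 = 2.40185 puts the formula on 6 O.
Fe: 0.32167 × 2.40185 = 0.773 atoms per formula unit.

0.773 Fe apfu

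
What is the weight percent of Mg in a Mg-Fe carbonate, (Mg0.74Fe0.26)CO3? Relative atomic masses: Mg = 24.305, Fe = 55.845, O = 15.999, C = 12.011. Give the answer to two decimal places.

Molar mass of (Mg0.74Fe0.26)CO3: 0.74×24.305 + 0.26×55.845 + 1×12.011 + 3×15.999 = 92.513 g/mol.
Mass of Mg per formula unit: 0.74 × 24.305 = 17.986 g.
Weight fraction Mg = 17.986 / 92.513 = 0.1944.

19.44 wt%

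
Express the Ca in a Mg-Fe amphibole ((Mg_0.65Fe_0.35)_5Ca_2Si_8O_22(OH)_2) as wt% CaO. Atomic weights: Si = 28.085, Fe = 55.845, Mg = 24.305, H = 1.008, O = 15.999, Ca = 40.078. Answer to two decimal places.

M((Mg_0.65Fe_0.35)_5Ca_2Si_8O_22(OH)_2) = 867.548 g/mol; M(CaO) = 56.077 g/mol.
Moles CaO per formula unit = 2 Ca ÷ 1 = 2.0000.
CaO fraction = (2.0000 × 56.077) / 867.548 = 112.154/867.548 = 0.1293.

12.93 wt%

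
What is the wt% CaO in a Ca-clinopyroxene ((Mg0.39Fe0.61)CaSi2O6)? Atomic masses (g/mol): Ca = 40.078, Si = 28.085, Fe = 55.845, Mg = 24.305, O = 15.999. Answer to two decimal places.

23.78 wt%

M((Mg0.39Fe0.61)CaSi2O6) = 235.786 g/mol; M(CaO) = 56.077 g/mol.
Moles CaO per formula unit = 1 Ca ÷ 1 = 1.0000.
CaO fraction = (1.0000 × 56.077) / 235.786 = 56.077/235.786 = 0.2378.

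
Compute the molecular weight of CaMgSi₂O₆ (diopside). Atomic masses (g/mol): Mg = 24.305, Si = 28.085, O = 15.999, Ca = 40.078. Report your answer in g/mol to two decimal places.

The formula mass is the sum 1(40.078) + 1(24.305) + 2(28.085) + 6(15.999).

216.55 g/mol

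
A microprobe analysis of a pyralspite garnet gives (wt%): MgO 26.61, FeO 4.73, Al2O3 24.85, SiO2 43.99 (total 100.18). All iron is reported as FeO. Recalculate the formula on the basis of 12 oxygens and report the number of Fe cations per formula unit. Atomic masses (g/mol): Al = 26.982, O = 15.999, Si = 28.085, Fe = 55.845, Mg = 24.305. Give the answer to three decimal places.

0.270 Fe apfu

MgO: 26.61/40.304 = 0.66023 mol → 0.66023 mol Mg, 0.66023 mol O.
FeO: 4.73/71.844 = 0.06584 mol → 0.06584 mol Fe, 0.06584 mol O.
Al2O3: 24.85/101.961 = 0.24372 mol → 0.48744 mol Al, 0.73116 mol O.
SiO2: 43.99/60.083 = 0.73215 mol → 0.73215 mol Si, 1.46430 mol O.
Total oxygen = 2.92153 mol. Normalization factor = 12/2.92153 = 4.10744.
Fe per 12 O = 0.06584 × 4.10744 = 0.270.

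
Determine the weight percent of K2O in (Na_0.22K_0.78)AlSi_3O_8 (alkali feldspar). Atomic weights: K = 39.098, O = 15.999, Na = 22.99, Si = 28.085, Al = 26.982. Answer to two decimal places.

13.37 wt%

Molar mass of (Na_0.22K_0.78)AlSi_3O_8 = 0.22×22.99 + 0.78×39.098 + 1×26.982 + 3×28.085 + 8×15.999 = 274.783 g/mol.
Each formula unit contains 0.78 K, equivalent to 0.78/2 = 0.3900 mol K2O.
M(K2O) = 2×39.098 + 1×15.999 = 94.195 g/mol.
Mass of K2O per formula unit = 0.3900 × 94.195 = 36.736 g.
K2O wt% = 36.736 / 274.783 × 100 = 13.37%.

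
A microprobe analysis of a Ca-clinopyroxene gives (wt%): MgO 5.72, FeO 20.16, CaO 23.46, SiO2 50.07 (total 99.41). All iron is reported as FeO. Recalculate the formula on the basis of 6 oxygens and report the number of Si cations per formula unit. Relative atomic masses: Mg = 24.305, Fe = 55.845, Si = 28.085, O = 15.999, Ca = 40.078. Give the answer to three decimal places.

1.994 Si apfu

5.72 wt% MgO ÷ 40.304 g/mol = 0.14192 mol, giving 0.14192 Mg and 0.14192 O.
20.16 wt% FeO ÷ 71.844 g/mol = 0.28061 mol, giving 0.28061 Fe and 0.28061 O.
23.46 wt% CaO ÷ 56.077 g/mol = 0.41835 mol, giving 0.41835 Ca and 0.41835 O.
50.07 wt% SiO2 ÷ 60.083 g/mol = 0.83335 mol, giving 0.83335 Si and 1.66670 O.
Oxygen sums to 2.50758; scaling by 6/2.50758 = 2.39275 puts the formula on 6 O.
Si: 0.83335 × 2.39275 = 1.994 atoms per formula unit.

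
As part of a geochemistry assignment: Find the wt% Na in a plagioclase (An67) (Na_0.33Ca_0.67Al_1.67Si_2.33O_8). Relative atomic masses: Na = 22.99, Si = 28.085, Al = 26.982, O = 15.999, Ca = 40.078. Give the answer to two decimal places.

M(Na_0.33Ca_0.67Al_1.67Si_2.33O_8) = 272.929 g/mol.
Na contributes 0.33 × 22.99 = 7.587 g per mole.
7.587/272.929 = 0.0278 → 2.78%.

2.78 mass %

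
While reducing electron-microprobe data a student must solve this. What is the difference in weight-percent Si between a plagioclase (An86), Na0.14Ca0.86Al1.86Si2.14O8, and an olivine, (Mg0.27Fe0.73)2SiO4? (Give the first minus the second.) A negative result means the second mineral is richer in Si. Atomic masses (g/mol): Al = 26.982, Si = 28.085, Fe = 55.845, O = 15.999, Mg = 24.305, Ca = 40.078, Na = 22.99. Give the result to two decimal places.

6.74 percentage points

Si in Na0.14Ca0.86Al1.86Si2.14O8: molar mass 275.966 g/mol; 2.14×28.085 = 60.102 g → 21.78 wt%.
Si in (Mg0.27Fe0.73)2SiO4: molar mass 186.739 g/mol; 1×28.085 = 28.085 g → 15.04 wt%.
Difference = 21.78 − 15.04 = 6.74 percentage points.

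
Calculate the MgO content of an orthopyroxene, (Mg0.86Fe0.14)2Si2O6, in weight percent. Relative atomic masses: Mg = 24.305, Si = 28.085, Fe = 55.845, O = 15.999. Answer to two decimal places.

Formula mass = 209.605 g/mol.
1.72 Mg → 1.7200 mol MgO per formula unit; M(MgO) = 40.304, so MgO mass = 69.323 g.
69.323/209.605 × 100 = 33.07 wt%.

33.07 wt%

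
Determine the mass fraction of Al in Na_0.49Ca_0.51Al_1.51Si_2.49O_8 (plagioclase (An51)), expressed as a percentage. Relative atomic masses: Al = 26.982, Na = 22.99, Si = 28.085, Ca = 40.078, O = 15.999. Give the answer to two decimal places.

M(Na_0.49Ca_0.51Al_1.51Si_2.49O_8) = 270.371 g/mol.
Al contributes 1.51 × 26.982 = 40.743 g per mole.
40.743/270.371 = 0.1507 → 15.07%.

15.07 wt%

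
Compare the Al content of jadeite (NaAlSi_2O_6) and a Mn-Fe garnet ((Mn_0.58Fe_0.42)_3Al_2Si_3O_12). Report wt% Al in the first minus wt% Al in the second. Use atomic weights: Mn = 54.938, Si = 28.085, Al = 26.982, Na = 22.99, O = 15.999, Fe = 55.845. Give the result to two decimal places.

2.47 percentage points

First mineral: 26.982 g Al in 202.136 g formula = 13.35 wt% Al.
Second mineral: 53.964 g Al in 496.164 g formula = 10.88 wt% Al.
13.35% − 10.88% gives a difference of 2.47 percentage points.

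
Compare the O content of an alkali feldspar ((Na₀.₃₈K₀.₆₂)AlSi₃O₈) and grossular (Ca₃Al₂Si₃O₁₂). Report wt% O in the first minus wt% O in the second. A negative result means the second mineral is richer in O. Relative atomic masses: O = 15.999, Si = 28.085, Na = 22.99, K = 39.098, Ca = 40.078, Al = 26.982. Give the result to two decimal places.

M((Na₀.₃₈K₀.₆₂)AlSi₃O₈) = 272.206 g/mol, so wt% O = 127.992/272.206 × 100 = 47.02%.
M(Ca₃Al₂Si₃O₁₂) = 450.441 g/mol, so wt% O = 191.988/450.441 × 100 = 42.62%.
47.02 − 42.62 = 4.40 pp.

4.40 percentage points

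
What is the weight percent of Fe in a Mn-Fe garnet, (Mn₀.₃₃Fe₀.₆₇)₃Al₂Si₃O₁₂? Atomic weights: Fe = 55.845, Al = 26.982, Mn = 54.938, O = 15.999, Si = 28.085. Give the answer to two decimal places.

Molar mass of (Mn₀.₃₃Fe₀.₆₇)₃Al₂Si₃O₁₂: 0.99×54.938 + 2.01×55.845 + 2×26.982 + 3×28.085 + 12×15.999 = 496.844 g/mol.
Mass of Fe per formula unit: 2.01 × 55.845 = 112.248 g.
Weight fraction Fe = 112.248 / 496.844 = 0.2259.

22.59 weight percent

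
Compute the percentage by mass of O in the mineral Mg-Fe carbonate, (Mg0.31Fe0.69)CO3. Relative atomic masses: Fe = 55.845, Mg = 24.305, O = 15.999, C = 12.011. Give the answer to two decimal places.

M((Mg0.31Fe0.69)CO3) = 106.076 g/mol.
O contributes 3 × 15.999 = 47.997 g per mole.
47.997/106.076 = 0.4525 → 45.25%.

45.25 wt%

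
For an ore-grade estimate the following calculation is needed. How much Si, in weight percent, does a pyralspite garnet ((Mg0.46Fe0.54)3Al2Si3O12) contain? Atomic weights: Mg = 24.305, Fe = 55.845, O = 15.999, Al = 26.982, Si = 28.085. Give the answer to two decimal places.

18.55 weight percent

Molar mass of (Mg0.46Fe0.54)3Al2Si3O12: 1.38·24.305 + 1.62·55.845 + 2·26.982 + 3·28.085 + 12·15.999 = 454.217 g/mol.
Mass of Si per formula unit: 3 × 28.085 = 84.255 g.
Weight fraction Si = 84.255 / 454.217 = 0.1855.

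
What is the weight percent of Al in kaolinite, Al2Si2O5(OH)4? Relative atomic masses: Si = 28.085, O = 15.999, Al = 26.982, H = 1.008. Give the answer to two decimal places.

Molar mass of Al2Si2O5(OH)4: 2*26.982 + 2*28.085 + 9*15.999 + 4*1.008 = 258.157 g/mol.
Mass of Al per formula unit: 2 × 26.982 = 53.964 g.
Weight fraction Al = 53.964 / 258.157 = 0.2090.

20.90 mass %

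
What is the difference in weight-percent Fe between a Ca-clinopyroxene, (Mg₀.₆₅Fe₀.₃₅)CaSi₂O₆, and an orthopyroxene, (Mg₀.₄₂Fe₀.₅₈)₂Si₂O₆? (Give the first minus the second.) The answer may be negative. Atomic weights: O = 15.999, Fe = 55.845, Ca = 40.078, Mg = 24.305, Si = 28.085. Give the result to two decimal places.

M((Mg₀.₆₅Fe₀.₃₅)CaSi₂O₆) = 227.586 g/mol, so wt% Fe = 19.546/227.586 × 100 = 8.59%.
M((Mg₀.₄₂Fe₀.₅₈)₂Si₂O₆) = 237.360 g/mol, so wt% Fe = 64.780/237.360 × 100 = 27.29%.
8.59 − 27.29 = -18.70 pp.

-18.70 percentage points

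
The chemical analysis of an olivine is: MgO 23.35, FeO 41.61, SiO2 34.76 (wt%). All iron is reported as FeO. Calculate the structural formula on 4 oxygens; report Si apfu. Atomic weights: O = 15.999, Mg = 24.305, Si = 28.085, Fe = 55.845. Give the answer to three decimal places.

0.999 Si apfu

MgO (M=40.304): mol = 0.57935; Mg = 0.57935, O = 0.57935.
FeO (M=71.844): mol = 0.57917; Fe = 0.57917, O = 0.57917.
SiO2 (M=60.083): mol = 0.57853; Si = 0.57853, O = 1.15706.
ΣO = 2.31558; factor = 4/ΣO = 1.72743.
Si apfu = 0.57853 × 1.72743 = 0.999.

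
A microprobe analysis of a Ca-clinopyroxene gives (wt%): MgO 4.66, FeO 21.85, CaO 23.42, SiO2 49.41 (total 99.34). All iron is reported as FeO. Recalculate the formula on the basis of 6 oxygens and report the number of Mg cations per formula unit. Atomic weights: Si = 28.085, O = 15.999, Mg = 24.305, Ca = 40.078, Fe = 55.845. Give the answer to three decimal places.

MgO (M=40.304): mol = 0.11562; Mg = 0.11562, O = 0.11562.
FeO (M=71.844): mol = 0.30413; Fe = 0.30413, O = 0.30413.
CaO (M=56.077): mol = 0.41764; Ca = 0.41764, O = 0.41764.
SiO2 (M=60.083): mol = 0.82236; Si = 0.82236, O = 1.64472.
ΣO = 2.48211; factor = 6/ΣO = 2.41730.
Mg apfu = 0.11562 × 2.41730 = 0.279.

0.279 Mg apfu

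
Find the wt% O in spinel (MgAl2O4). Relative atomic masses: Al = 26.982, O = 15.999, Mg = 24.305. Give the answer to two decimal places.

Molar mass of MgAl2O4: 1*24.305 + 2*26.982 + 4*15.999 = 142.265 g/mol.
Mass of O per formula unit: 4 × 15.999 = 63.996 g.
Weight fraction O = 63.996 / 142.265 = 0.4498.

44.98 mass %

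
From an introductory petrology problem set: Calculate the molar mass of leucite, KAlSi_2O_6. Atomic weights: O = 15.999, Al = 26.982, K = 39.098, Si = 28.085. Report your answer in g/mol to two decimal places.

The formula mass is the sum 1*39.098 + 1*26.982 + 2*28.085 + 6*15.999.

218.24 g/mol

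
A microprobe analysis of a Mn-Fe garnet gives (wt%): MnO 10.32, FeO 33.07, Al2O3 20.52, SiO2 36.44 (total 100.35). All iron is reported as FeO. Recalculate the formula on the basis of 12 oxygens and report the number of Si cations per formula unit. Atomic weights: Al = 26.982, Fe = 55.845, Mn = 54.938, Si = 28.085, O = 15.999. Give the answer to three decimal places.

10.32 wt% MnO ÷ 70.937 g/mol = 0.14548 mol, giving 0.14548 Mn and 0.14548 O.
33.07 wt% FeO ÷ 71.844 g/mol = 0.46030 mol, giving 0.46030 Fe and 0.46030 O.
20.52 wt% Al2O3 ÷ 101.961 g/mol = 0.20125 mol, giving 0.40250 Al and 0.60375 O.
36.44 wt% SiO2 ÷ 60.083 g/mol = 0.60649 mol, giving 0.60649 Si and 1.21298 O.
Oxygen sums to 2.42251; scaling by 12/2.42251 = 4.95354 puts the formula on 12 O.
Si: 0.60649 × 4.95354 = 3.004 atoms per formula unit.

3.004 Si apfu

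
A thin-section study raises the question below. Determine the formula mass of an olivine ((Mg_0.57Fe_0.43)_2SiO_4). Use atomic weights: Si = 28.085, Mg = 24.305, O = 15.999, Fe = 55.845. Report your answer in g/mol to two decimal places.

167.82 g/mol

The formula mass is the sum 1.14×24.305 + 0.86×55.845 + 1×28.085 + 4×15.999.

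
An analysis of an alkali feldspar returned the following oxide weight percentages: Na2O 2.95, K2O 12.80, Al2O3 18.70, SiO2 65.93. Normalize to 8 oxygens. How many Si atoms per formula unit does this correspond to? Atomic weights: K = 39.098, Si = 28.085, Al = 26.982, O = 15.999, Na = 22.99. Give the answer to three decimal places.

2.998 Si apfu

Na2O: 2.95/61.979 = 0.04760 mol → 0.09520 mol Na, 0.04760 mol O.
K2O: 12.80/94.195 = 0.13589 mol → 0.27178 mol K, 0.13589 mol O.
Al2O3: 18.70/101.961 = 0.18340 mol → 0.36680 mol Al, 0.55020 mol O.
SiO2: 65.93/60.083 = 1.09732 mol → 1.09732 mol Si, 2.19464 mol O.
Total oxygen = 2.92833 mol. Normalization factor = 8/2.92833 = 2.73193.
Si per 8 O = 1.09732 × 2.73193 = 2.998.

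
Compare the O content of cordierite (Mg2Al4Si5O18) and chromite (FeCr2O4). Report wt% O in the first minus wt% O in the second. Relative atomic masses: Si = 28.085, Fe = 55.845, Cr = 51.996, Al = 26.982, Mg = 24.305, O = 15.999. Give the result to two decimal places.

20.64 percentage points

M(Mg2Al4Si5O18) = 584.945 g/mol, so wt% O = 287.982/584.945 × 100 = 49.23%.
M(FeCr2O4) = 223.833 g/mol, so wt% O = 63.996/223.833 × 100 = 28.59%.
49.23 − 28.59 = 20.64 pp.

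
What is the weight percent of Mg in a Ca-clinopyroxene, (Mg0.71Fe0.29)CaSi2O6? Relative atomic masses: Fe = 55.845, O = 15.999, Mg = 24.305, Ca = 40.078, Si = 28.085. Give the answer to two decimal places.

Formula mass = 0.71×24.305 + 0.29×55.845 + 1×40.078 + 2×28.085 + 6×15.999 = 225.694 g/mol, of which 17.257 g is Mg.
So Mg makes up 17.257/225.694 = 0.0765 of the mass, i.e. 7.65%.

7.65 weight percent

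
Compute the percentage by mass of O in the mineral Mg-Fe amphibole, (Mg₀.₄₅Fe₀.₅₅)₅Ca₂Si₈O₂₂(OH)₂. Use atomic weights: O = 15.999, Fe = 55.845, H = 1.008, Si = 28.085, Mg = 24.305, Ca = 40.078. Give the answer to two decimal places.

Molar mass of (Mg₀.₄₅Fe₀.₅₅)₅Ca₂Si₈O₂₂(OH)₂: 2.25·24.305 + 2.75·55.845 + 2·40.078 + 8·28.085 + 24·15.999 + 2·1.008 = 899.088 g/mol.
Mass of O per formula unit: 24 × 15.999 = 383.976 g.
Weight fraction O = 383.976 / 899.088 = 0.4271.

42.71 mass %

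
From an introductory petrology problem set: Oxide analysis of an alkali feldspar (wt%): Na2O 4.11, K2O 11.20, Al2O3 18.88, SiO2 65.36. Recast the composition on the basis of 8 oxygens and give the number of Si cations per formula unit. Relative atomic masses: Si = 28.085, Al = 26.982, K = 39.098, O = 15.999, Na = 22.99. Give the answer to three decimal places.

Na2O (M=61.979): mol = 0.06631; Na = 0.13262, O = 0.06631.
K2O (M=94.195): mol = 0.11890; K = 0.23780, O = 0.11890.
Al2O3 (M=101.961): mol = 0.18517; Al = 0.37034, O = 0.55551.
SiO2 (M=60.083): mol = 1.08783; Si = 1.08783, O = 2.17566.
ΣO = 2.91638; factor = 8/ΣO = 2.74313.
Si apfu = 1.08783 × 2.74313 = 2.984.

2.984 Si apfu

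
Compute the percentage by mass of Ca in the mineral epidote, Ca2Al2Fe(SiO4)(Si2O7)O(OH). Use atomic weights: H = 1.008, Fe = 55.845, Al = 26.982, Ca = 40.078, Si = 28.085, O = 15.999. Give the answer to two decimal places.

Formula mass = 2×40.078 + 2×26.982 + 1×55.845 + 3×28.085 + 13×15.999 + 1×1.008 = 483.215 g/mol, of which 80.156 g is Ca.
So Ca makes up 80.156/483.215 = 0.1659 of the mass, i.e. 16.59%.

16.59 mass %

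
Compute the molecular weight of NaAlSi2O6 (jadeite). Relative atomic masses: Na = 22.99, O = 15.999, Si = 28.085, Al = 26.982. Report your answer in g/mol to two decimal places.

M = 1(22.99) + 1(26.982) + 2(28.085) + 6(15.999)

202.14 g/mol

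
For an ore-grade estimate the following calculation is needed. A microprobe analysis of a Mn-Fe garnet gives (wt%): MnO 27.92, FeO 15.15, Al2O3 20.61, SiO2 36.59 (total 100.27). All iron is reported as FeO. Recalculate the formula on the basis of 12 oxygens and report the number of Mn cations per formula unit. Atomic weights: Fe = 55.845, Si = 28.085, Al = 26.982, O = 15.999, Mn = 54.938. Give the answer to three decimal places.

1.945 Mn apfu

MnO: 27.92/70.937 = 0.39359 mol → 0.39359 mol Mn, 0.39359 mol O.
FeO: 15.15/71.844 = 0.21087 mol → 0.21087 mol Fe, 0.21087 mol O.
Al2O3: 20.61/101.961 = 0.20214 mol → 0.40428 mol Al, 0.60642 mol O.
SiO2: 36.59/60.083 = 0.60899 mol → 0.60899 mol Si, 1.21798 mol O.
Total oxygen = 2.42886 mol. Normalization factor = 12/2.42886 = 4.94059.
Mn per 12 O = 0.39359 × 4.94059 = 1.945.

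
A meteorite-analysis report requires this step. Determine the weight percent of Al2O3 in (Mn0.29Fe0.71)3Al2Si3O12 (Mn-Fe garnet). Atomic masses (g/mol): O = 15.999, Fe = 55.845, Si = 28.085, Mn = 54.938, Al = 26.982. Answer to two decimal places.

20.52 wt%

Formula mass = 496.953 g/mol.
2 Al → 1.0000 mol Al2O3 per formula unit; M(Al2O3) = 101.961, so Al2O3 mass = 101.961 g.
101.961/496.953 × 100 = 20.52 wt%.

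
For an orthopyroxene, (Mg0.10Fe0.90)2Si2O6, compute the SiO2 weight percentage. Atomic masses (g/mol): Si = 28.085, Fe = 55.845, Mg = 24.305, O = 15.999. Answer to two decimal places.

Molar mass of (Mg0.10Fe0.90)2Si2O6 = 0.20×24.305 + 1.80×55.845 + 2×28.085 + 6×15.999 = 257.546 g/mol.
Each formula unit contains 2 Si, equivalent to 2/1 = 2.0000 mol SiO2.
M(SiO2) = 1×28.085 + 2×15.999 = 60.083 g/mol.
Mass of SiO2 per formula unit = 2.0000 × 60.083 = 120.166 g.
SiO2 wt% = 120.166 / 257.546 × 100 = 46.66%.

46.66 wt%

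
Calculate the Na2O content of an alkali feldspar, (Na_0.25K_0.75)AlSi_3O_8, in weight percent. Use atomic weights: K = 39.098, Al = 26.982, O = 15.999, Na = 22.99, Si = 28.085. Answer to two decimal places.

2.82 wt%

Molar mass of (Na_0.25K_0.75)AlSi_3O_8 = 0.25×22.99 + 0.75×39.098 + 1×26.982 + 3×28.085 + 8×15.999 = 274.300 g/mol.
Each formula unit contains 0.25 Na, equivalent to 0.25/2 = 0.1250 mol Na2O.
M(Na2O) = 2×22.99 + 1×15.999 = 61.979 g/mol.
Mass of Na2O per formula unit = 0.1250 × 61.979 = 7.747 g.
Na2O wt% = 7.747 / 274.300 × 100 = 2.82%.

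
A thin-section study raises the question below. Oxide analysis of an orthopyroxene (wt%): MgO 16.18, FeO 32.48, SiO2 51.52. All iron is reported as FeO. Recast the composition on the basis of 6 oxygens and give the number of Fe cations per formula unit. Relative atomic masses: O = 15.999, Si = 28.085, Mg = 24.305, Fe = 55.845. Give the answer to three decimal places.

MgO (M=40.304): mol = 0.40145; Mg = 0.40145, O = 0.40145.
FeO (M=71.844): mol = 0.45209; Fe = 0.45209, O = 0.45209.
SiO2 (M=60.083): mol = 0.85748; Si = 0.85748, O = 1.71496.
ΣO = 2.56850; factor = 6/ΣO = 2.33599.
Fe apfu = 0.45209 × 2.33599 = 1.056.

1.056 Fe apfu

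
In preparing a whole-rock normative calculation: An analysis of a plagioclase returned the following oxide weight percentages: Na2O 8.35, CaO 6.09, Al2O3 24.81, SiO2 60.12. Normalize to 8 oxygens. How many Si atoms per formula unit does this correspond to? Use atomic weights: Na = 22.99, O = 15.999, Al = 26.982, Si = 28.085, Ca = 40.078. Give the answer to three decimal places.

Na2O: 8.35/61.979 = 0.13472 mol → 0.26944 mol Na, 0.13472 mol O.
CaO: 6.09/56.077 = 0.10860 mol → 0.10860 mol Ca, 0.10860 mol O.
Al2O3: 24.81/101.961 = 0.24333 mol → 0.48666 mol Al, 0.72999 mol O.
SiO2: 60.12/60.083 = 1.00062 mol → 1.00062 mol Si, 2.00124 mol O.
Total oxygen = 2.97455 mol. Normalization factor = 8/2.97455 = 2.68948.
Si per 8 O = 1.00062 × 2.68948 = 2.691.

2.691 Si apfu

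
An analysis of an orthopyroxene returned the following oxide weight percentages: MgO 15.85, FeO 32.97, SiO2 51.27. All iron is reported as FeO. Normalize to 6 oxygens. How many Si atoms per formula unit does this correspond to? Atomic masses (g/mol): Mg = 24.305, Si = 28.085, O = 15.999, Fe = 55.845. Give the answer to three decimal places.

MgO: 15.85/40.304 = 0.39326 mol → 0.39326 mol Mg, 0.39326 mol O.
FeO: 32.97/71.844 = 0.45891 mol → 0.45891 mol Fe, 0.45891 mol O.
SiO2: 51.27/60.083 = 0.85332 mol → 0.85332 mol Si, 1.70664 mol O.
Total oxygen = 2.55881 mol. Normalization factor = 6/2.55881 = 2.34484.
Si per 6 O = 0.85332 × 2.34484 = 2.001.

2.001 Si apfu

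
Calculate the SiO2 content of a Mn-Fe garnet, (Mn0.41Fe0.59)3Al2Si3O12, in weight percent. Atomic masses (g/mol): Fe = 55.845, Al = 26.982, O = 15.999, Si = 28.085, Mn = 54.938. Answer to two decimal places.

M((Mn0.41Fe0.59)3Al2Si3O12) = 496.626 g/mol; M(SiO2) = 60.083 g/mol.
Moles SiO2 per formula unit = 3 Si ÷ 1 = 3.0000.
SiO2 fraction = (3.0000 × 60.083) / 496.626 = 180.249/496.626 = 0.3629.

36.29 wt%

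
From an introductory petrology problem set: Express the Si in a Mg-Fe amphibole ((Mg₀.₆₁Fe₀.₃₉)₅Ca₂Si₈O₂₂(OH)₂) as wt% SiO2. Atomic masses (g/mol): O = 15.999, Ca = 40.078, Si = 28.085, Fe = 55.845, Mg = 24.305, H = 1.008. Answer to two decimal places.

55.00 wt%

M((Mg₀.₆₁Fe₀.₃₉)₅Ca₂Si₈O₂₂(OH)₂) = 873.856 g/mol; M(SiO2) = 60.083 g/mol.
Moles SiO2 per formula unit = 8 Si ÷ 1 = 8.0000.
SiO2 fraction = (8.0000 × 60.083) / 873.856 = 480.664/873.856 = 0.5500.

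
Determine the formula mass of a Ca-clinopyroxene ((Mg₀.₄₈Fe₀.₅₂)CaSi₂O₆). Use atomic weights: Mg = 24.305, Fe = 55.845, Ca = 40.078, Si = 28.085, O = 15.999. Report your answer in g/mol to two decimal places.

Mg: 0.48 × 24.305 = 11.6664
Fe: 0.52 × 55.845 = 29.0394
Ca: 1 × 40.078 = 40.0780
Si: 2 × 28.085 = 56.1700
O: 6 × 15.999 = 95.9940
Summing the contributions gives the formula mass.

232.95 g/mol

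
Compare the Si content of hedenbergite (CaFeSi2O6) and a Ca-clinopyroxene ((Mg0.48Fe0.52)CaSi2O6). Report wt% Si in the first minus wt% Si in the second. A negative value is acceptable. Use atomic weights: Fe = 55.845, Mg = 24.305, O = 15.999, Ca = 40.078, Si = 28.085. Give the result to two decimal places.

-1.47 percentage points

Si in CaFeSi2O6: molar mass 248.087 g/mol; 2×28.085 = 56.170 g → 22.64 wt%.
Si in (Mg0.48Fe0.52)CaSi2O6: molar mass 232.948 g/mol; 2×28.085 = 56.170 g → 24.11 wt%.
Difference = 22.64 − 24.11 = -1.47 percentage points.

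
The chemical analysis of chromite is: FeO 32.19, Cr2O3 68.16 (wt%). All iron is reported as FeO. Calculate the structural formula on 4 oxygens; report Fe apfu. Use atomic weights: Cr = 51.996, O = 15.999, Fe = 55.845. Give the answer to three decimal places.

0.999 Fe apfu

FeO: 32.19/71.844 = 0.44805 mol → 0.44805 mol Fe, 0.44805 mol O.
Cr2O3: 68.16/151.989 = 0.44845 mol → 0.89690 mol Cr, 1.34535 mol O.
Total oxygen = 1.79340 mol. Normalization factor = 4/1.79340 = 2.23040.
Fe per 4 O = 0.44805 × 2.23040 = 0.999.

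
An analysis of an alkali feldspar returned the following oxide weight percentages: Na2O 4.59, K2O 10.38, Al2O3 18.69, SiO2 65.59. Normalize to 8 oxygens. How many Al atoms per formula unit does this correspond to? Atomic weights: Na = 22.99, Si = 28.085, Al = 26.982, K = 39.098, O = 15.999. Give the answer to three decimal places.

1.005 Al apfu

Na2O: 4.59/61.979 = 0.07406 mol → 0.14812 mol Na, 0.07406 mol O.
K2O: 10.38/94.195 = 0.11020 mol → 0.22040 mol K, 0.11020 mol O.
Al2O3: 18.69/101.961 = 0.18331 mol → 0.36662 mol Al, 0.54993 mol O.
SiO2: 65.59/60.083 = 1.09166 mol → 1.09166 mol Si, 2.18332 mol O.
Total oxygen = 2.91751 mol. Normalization factor = 8/2.91751 = 2.74206.
Al per 8 O = 0.36662 × 2.74206 = 1.005.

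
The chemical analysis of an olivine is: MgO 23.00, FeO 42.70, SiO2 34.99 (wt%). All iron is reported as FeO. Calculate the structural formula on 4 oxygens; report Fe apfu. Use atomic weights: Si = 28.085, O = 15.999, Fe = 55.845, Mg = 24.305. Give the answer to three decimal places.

MgO: 23.00/40.304 = 0.57066 mol → 0.57066 mol Mg, 0.57066 mol O.
FeO: 42.70/71.844 = 0.59434 mol → 0.59434 mol Fe, 0.59434 mol O.
SiO2: 34.99/60.083 = 0.58236 mol → 0.58236 mol Si, 1.16472 mol O.
Total oxygen = 2.32972 mol. Normalization factor = 4/2.32972 = 1.71694.
Fe per 4 O = 0.59434 × 1.71694 = 1.020.

1.020 Fe apfu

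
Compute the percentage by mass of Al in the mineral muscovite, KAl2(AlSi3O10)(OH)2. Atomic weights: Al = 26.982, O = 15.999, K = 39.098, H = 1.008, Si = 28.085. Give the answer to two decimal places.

20.32 mass %

M(KAl2(AlSi3O10)(OH)2) = 398.303 g/mol.
Al contributes 3 × 26.982 = 80.946 g per mole.
80.946/398.303 = 0.2032 → 20.32%.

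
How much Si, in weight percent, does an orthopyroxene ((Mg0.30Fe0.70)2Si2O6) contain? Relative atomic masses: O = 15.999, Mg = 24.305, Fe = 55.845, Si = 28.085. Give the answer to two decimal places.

Molar mass of (Mg0.30Fe0.70)2Si2O6: 0.60*24.305 + 1.40*55.845 + 2*28.085 + 6*15.999 = 244.930 g/mol.
Mass of Si per formula unit: 2 × 28.085 = 56.170 g.
Weight fraction Si = 56.170 / 244.930 = 0.2293.

22.93 weight percent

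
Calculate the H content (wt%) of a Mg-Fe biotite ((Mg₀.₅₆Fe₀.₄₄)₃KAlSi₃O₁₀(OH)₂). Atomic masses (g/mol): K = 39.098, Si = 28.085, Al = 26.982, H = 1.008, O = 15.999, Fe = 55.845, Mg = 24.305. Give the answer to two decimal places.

Molar mass of (Mg₀.₅₆Fe₀.₄₄)₃KAlSi₃O₁₀(OH)₂: 1.68×24.305 + 1.32×55.845 + 1×39.098 + 1×26.982 + 3×28.085 + 12×15.999 + 2×1.008 = 458.887 g/mol.
Mass of H per formula unit: 2 × 1.008 = 2.016 g.
Weight fraction H = 2.016 / 458.887 = 0.0044.

0.44 wt%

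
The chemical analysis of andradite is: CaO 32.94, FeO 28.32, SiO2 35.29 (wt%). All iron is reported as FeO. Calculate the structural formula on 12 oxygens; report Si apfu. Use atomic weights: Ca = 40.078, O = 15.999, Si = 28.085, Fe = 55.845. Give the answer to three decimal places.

32.94 wt% CaO ÷ 56.077 g/mol = 0.58741 mol, giving 0.58741 Ca and 0.58741 O.
28.32 wt% FeO ÷ 71.844 g/mol = 0.39419 mol, giving 0.39419 Fe and 0.39419 O.
35.29 wt% SiO2 ÷ 60.083 g/mol = 0.58735 mol, giving 0.58735 Si and 1.17470 O.
Oxygen sums to 2.15630; scaling by 12/2.15630 = 5.56509 puts the formula on 12 O.
Si: 0.58735 × 5.56509 = 3.269 atoms per formula unit.

3.269 Si apfu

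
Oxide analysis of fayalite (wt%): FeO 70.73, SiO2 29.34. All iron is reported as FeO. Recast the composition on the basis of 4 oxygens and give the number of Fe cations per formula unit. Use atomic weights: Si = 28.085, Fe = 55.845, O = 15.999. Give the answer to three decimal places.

FeO (M=71.844): mol = 0.98449; Fe = 0.98449, O = 0.98449.
SiO2 (M=60.083): mol = 0.48832; Si = 0.48832, O = 0.97664.
ΣO = 1.96113; factor = 4/ΣO = 2.03964.
Fe apfu = 0.98449 × 2.03964 = 2.008.

2.008 Fe apfu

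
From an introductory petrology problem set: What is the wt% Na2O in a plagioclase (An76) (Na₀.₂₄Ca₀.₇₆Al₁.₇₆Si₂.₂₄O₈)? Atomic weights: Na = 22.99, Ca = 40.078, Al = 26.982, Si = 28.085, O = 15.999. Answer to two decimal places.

M(Na₀.₂₄Ca₀.₇₆Al₁.₇₆Si₂.₂₄O₈) = 274.368 g/mol; M(Na2O) = 61.979 g/mol.
Moles Na2O per formula unit = 0.24 Na ÷ 2 = 0.1200.
Na2O fraction = (0.1200 × 61.979) / 274.368 = 7.437/274.368 = 0.0271.

2.71 wt%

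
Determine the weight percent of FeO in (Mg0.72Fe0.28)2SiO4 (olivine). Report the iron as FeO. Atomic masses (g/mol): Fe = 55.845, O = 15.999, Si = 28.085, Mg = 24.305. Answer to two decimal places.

Formula mass = 158.353 g/mol.
0.56 Fe → 0.5600 mol FeO per formula unit; M(FeO) = 71.844, so FeO mass = 40.233 g.
40.233/158.353 × 100 = 25.41 wt%.

25.41 wt%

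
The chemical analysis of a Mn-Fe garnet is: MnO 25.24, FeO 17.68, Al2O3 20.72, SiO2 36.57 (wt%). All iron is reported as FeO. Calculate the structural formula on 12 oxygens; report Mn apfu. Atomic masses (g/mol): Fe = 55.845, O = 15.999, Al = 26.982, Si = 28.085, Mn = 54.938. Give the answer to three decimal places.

1.758 Mn apfu

MnO (M=70.937): mol = 0.35581; Mn = 0.35581, O = 0.35581.
FeO (M=71.844): mol = 0.24609; Fe = 0.24609, O = 0.24609.
Al2O3 (M=101.961): mol = 0.20321; Al = 0.40642, O = 0.60963.
SiO2 (M=60.083): mol = 0.60866; Si = 0.60866, O = 1.21732.
ΣO = 2.42885; factor = 12/ΣO = 4.94061.
Mn apfu = 0.35581 × 4.94061 = 1.758.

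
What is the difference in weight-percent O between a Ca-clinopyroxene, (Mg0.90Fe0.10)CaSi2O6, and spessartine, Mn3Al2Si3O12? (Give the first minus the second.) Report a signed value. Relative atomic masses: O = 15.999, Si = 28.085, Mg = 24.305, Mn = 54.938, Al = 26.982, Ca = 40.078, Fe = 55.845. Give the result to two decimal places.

4.91 percentage points

O in (Mg0.90Fe0.10)CaSi2O6: molar mass 219.701 g/mol; 6×15.999 = 95.994 g → 43.69 wt%.
O in Mn3Al2Si3O12: molar mass 495.021 g/mol; 12×15.999 = 191.988 g → 38.78 wt%.
Difference = 43.69 − 38.78 = 4.91 percentage points.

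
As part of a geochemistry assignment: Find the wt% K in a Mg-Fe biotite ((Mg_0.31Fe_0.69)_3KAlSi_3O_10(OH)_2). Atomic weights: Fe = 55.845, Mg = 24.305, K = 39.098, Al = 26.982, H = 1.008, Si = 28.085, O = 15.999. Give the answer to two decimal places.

8.10 wt%

Formula mass = 0.93×24.305 + 2.07×55.845 + 1×39.098 + 1×26.982 + 3×28.085 + 12×15.999 + 2×1.008 = 482.542 g/mol, of which 39.098 g is K.
So K makes up 39.098/482.542 = 0.0810 of the mass, i.e. 8.10%.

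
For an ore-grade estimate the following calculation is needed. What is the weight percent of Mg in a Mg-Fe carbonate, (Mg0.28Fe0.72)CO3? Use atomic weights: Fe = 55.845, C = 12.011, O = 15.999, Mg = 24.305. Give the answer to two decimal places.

6.36 mass %

Molar mass of (Mg0.28Fe0.72)CO3: 0.28*24.305 + 0.72*55.845 + 1*12.011 + 3*15.999 = 107.022 g/mol.
Mass of Mg per formula unit: 0.28 × 24.305 = 6.805 g.
Weight fraction Mg = 6.805 / 107.022 = 0.0636.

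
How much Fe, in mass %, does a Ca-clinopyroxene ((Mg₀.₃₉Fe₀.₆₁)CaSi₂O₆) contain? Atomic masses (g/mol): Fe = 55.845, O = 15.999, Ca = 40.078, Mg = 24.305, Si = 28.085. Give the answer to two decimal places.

Molar mass of (Mg₀.₃₉Fe₀.₆₁)CaSi₂O₆: 0.39·24.305 + 0.61·55.845 + 1·40.078 + 2·28.085 + 6·15.999 = 235.786 g/mol.
Mass of Fe per formula unit: 0.61 × 55.845 = 34.065 g.
Weight fraction Fe = 34.065 / 235.786 = 0.1445.

14.45 mass %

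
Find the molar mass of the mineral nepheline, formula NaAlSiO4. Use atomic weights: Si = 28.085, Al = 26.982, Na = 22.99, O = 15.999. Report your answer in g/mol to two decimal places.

142.05 g/mol

M = 1*22.99 + 1*26.982 + 1*28.085 + 4*15.999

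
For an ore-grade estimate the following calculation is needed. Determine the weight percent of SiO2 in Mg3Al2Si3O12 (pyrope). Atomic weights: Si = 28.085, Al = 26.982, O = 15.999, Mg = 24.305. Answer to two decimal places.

M(Mg3Al2Si3O12) = 403.122 g/mol; M(SiO2) = 60.083 g/mol.
Moles SiO2 per formula unit = 3 Si ÷ 1 = 3.0000.
SiO2 fraction = (3.0000 × 60.083) / 403.122 = 180.249/403.122 = 0.4471.

44.71 wt%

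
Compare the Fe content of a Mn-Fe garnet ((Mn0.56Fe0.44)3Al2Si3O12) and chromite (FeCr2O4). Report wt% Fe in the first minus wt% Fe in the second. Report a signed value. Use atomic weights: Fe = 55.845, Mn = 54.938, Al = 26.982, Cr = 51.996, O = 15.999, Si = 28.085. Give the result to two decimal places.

-10.09 percentage points

Fe in (Mn0.56Fe0.44)3Al2Si3O12: molar mass 496.218 g/mol; 1.32×55.845 = 73.715 g → 14.86 wt%.
Fe in FeCr2O4: molar mass 223.833 g/mol; 1×55.845 = 55.845 g → 24.95 wt%.
Difference = 14.86 − 24.95 = -10.09 percentage points.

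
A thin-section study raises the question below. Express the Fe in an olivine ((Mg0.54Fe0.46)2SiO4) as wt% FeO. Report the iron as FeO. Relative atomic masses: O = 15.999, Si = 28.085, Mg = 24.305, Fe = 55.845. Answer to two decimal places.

Molar mass of (Mg0.54Fe0.46)2SiO4 = 1.08·24.305 + 0.92·55.845 + 1·28.085 + 4·15.999 = 169.708 g/mol.
Each formula unit contains 0.92 Fe, equivalent to 0.92/1 = 0.9200 mol FeO.
M(FeO) = 1×55.845 + 1×15.999 = 71.844 g/mol.
Mass of FeO per formula unit = 0.9200 × 71.844 = 66.096 g.
FeO wt% = 66.096 / 169.708 × 100 = 38.95%.

38.95 wt%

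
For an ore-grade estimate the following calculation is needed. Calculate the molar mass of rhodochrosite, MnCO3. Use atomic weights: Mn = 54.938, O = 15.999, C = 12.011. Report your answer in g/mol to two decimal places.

114.95 g/mol

M = 1(54.938) + 1(12.011) + 3(15.999)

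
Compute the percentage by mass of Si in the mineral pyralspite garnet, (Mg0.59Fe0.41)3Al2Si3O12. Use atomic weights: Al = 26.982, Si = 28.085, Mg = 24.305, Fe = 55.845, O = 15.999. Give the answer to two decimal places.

19.07 wt%

M((Mg0.59Fe0.41)3Al2Si3O12) = 441.916 g/mol.
Si contributes 3 × 28.085 = 84.255 g per mole.
84.255/441.916 = 0.1907 → 19.07%.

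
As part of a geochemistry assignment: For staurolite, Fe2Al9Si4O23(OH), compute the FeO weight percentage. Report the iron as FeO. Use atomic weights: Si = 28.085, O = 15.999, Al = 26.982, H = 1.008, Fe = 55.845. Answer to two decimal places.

M(Fe2Al9Si4O23(OH)) = 851.852 g/mol; M(FeO) = 71.844 g/mol.
Moles FeO per formula unit = 2 Fe ÷ 1 = 2.0000.
FeO fraction = (2.0000 × 71.844) / 851.852 = 143.688/851.852 = 0.1687.

16.87 wt%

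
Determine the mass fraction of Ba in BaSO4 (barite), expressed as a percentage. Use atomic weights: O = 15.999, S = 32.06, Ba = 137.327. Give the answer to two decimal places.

58.84 wt%

Formula mass = 1·137.327 + 1·32.06 + 4·15.999 = 233.383 g/mol, of which 137.327 g is Ba.
So Ba makes up 137.327/233.383 = 0.5884 of the mass, i.e. 58.84%.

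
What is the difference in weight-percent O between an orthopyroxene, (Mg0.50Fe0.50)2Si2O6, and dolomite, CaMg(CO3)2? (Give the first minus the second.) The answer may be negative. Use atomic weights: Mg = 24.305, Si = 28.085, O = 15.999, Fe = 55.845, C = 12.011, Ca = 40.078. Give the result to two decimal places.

First mineral: 95.994 g O in 232.314 g formula = 41.32 wt% O.
Second mineral: 95.994 g O in 184.399 g formula = 52.06 wt% O.
41.32% − 52.06% gives a difference of -10.74 percentage points.

-10.74 percentage points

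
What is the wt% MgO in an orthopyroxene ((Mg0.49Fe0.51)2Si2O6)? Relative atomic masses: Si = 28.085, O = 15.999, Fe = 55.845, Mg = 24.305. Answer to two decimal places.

Formula mass = 232.945 g/mol.
0.98 Mg → 0.9800 mol MgO per formula unit; M(MgO) = 40.304, so MgO mass = 39.498 g.
39.498/232.945 × 100 = 16.96 wt%.

16.96 wt%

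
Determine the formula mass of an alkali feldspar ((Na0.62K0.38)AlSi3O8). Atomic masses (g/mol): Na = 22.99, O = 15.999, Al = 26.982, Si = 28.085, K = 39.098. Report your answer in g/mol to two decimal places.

Na: 0.62 × 22.99 = 14.2538
K: 0.38 × 39.098 = 14.8572
Al: 1 × 26.982 = 26.9820
Si: 3 × 28.085 = 84.2550
O: 8 × 15.999 = 127.9920
Summing the contributions gives the formula mass.

268.34 g/mol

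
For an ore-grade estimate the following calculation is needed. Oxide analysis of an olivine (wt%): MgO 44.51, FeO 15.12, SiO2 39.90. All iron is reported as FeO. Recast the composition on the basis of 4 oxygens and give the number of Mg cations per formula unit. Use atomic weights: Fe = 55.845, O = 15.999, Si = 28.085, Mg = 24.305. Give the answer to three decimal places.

44.51 wt% MgO ÷ 40.304 g/mol = 1.10436 mol, giving 1.10436 Mg and 1.10436 O.
15.12 wt% FeO ÷ 71.844 g/mol = 0.21046 mol, giving 0.21046 Fe and 0.21046 O.
39.90 wt% SiO2 ÷ 60.083 g/mol = 0.66408 mol, giving 0.66408 Si and 1.32816 O.
Oxygen sums to 2.64298; scaling by 4/2.64298 = 1.51344 puts the formula on 4 O.
Mg: 1.10436 × 1.51344 = 1.671 atoms per formula unit.

1.671 Mg apfu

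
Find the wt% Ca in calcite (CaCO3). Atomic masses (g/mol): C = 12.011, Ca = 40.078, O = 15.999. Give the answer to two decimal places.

Formula mass = 1*40.078 + 1*12.011 + 3*15.999 = 100.086 g/mol, of which 40.078 g is Ca.
So Ca makes up 40.078/100.086 = 0.4004 of the mass, i.e. 40.04%.

40.04 weight percent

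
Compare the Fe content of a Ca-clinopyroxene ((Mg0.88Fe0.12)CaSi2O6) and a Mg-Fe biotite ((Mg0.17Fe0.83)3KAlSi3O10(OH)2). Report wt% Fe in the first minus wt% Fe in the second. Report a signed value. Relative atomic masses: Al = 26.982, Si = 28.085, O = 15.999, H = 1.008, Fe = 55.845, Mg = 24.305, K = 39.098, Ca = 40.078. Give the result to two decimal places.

-25.01 percentage points

M((Mg0.88Fe0.12)CaSi2O6) = 220.332 g/mol, so wt% Fe = 6.701/220.332 × 100 = 3.04%.
M((Mg0.17Fe0.83)3KAlSi3O10(OH)2) = 495.789 g/mol, so wt% Fe = 139.054/495.789 × 100 = 28.05%.
3.04 − 28.05 = -25.01 pp.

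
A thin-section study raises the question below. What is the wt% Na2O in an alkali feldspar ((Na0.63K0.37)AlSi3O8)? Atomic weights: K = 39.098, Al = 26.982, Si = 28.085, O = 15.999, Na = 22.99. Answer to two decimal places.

7.28 wt%

Molar mass of (Na0.63K0.37)AlSi3O8 = 0.63*22.99 + 0.37*39.098 + 1*26.982 + 3*28.085 + 8*15.999 = 268.179 g/mol.
Each formula unit contains 0.63 Na, equivalent to 0.63/2 = 0.3150 mol Na2O.
M(Na2O) = 2×22.99 + 1×15.999 = 61.979 g/mol.
Mass of Na2O per formula unit = 0.3150 × 61.979 = 19.523 g.
Na2O wt% = 19.523 / 268.179 × 100 = 7.28%.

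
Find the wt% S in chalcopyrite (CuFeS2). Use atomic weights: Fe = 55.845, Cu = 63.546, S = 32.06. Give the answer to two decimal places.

M(CuFeS2) = 183.511 g/mol.
S contributes 2 × 32.06 = 64.120 g per mole.
64.120/183.511 = 0.3494 → 34.94%.

34.94 weight percent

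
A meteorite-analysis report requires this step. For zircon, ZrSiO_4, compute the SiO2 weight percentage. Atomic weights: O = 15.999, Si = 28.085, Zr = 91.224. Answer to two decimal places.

Molar mass of ZrSiO_4 = 1·91.224 + 1·28.085 + 4·15.999 = 183.305 g/mol.
Each formula unit contains 1 Si, equivalent to 1/1 = 1.0000 mol SiO2.
M(SiO2) = 1×28.085 + 2×15.999 = 60.083 g/mol.
Mass of SiO2 per formula unit = 1.0000 × 60.083 = 60.083 g.
SiO2 wt% = 60.083 / 183.305 × 100 = 32.78%.

32.78 wt%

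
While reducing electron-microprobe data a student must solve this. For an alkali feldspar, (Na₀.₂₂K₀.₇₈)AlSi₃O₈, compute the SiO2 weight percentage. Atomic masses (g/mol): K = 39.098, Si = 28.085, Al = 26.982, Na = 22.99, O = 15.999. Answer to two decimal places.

Formula mass = 274.783 g/mol.
3 Si → 3.0000 mol SiO2 per formula unit; M(SiO2) = 60.083, so SiO2 mass = 180.249 g.
180.249/274.783 × 100 = 65.60 wt%.

65.60 wt%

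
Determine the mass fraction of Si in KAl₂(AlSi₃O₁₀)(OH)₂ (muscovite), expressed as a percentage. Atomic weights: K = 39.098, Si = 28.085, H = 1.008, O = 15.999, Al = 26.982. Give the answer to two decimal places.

Formula mass = 1*39.098 + 3*26.982 + 3*28.085 + 12*15.999 + 2*1.008 = 398.303 g/mol, of which 84.255 g is Si.
So Si makes up 84.255/398.303 = 0.2115 of the mass, i.e. 21.15%.

21.15 weight percent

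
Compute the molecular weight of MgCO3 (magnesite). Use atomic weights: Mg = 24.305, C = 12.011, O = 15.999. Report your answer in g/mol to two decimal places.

Mg: 1 × 24.305 = 24.3050
C: 1 × 12.011 = 12.0110
O: 3 × 15.999 = 47.9970
Summing the contributions gives the formula mass.

84.31 g/mol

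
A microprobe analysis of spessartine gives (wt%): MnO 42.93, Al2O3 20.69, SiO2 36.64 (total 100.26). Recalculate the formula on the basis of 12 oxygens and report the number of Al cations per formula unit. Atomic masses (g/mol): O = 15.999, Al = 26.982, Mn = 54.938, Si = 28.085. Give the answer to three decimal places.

2.001 Al apfu

MnO: 42.93/70.937 = 0.60518 mol → 0.60518 mol Mn, 0.60518 mol O.
Al2O3: 20.69/101.961 = 0.20292 mol → 0.40584 mol Al, 0.60876 mol O.
SiO2: 36.64/60.083 = 0.60982 mol → 0.60982 mol Si, 1.21964 mol O.
Total oxygen = 2.43358 mol. Normalization factor = 12/2.43358 = 4.93101.
Al per 12 O = 0.40584 × 4.93101 = 2.001.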